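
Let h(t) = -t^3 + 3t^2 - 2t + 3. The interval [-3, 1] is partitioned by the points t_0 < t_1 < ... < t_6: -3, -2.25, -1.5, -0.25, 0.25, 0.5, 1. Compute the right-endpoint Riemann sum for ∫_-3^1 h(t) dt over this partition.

Subinterval widths: 0.75, 0.75, 1.25, 0.5, 0.25, 0.5.
Right endpoints: -2.25, -1.5, -0.25, 0.25, 0.5, 1.
h(-2.25) = 34.078125, h(-1.5) = 16.125, h(-0.25) = 3.703125, h(0.25) = 2.671875, h(0.5) = 2.625, h(1) = 3.
Sum = Σ Δt_i · h(t_i).
Sum = 45.7734375.

45.7734375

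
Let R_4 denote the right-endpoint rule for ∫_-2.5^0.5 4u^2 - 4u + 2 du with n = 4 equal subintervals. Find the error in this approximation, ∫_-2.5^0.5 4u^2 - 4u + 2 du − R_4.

Exact integral: ∫_-2.5^0.5 f(u) du = 39.
R_4 = 26.625.
Error = 39 − 26.625 = 12.375.

12.375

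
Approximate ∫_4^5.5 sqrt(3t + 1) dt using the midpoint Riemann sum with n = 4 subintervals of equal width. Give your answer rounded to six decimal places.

Δt = (5.5 − 4)/4 = 0.375.
Midpoints: 4.1875, 4.5625, 4.9375, 5.3125.
f(4.1875) ≈ 3.682730, f(4.5625) ≈ 3.832427, f(4.9375) ≈ 3.976493, f(5.3125) ≈ 4.115519.
Sum = Δt · [f(4.1875) + f(4.5625) + f(4.9375) + f(5.3125)].
Sum ≈ 5.852689.

5.852689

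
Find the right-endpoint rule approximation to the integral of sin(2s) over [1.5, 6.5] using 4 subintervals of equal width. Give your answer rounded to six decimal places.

-0.219639

Δs = (6.5 − 1.5)/4 = 1.25.
Right endpoints: 2.75, 4, 5.25, 6.5.
f(2.75) ≈ -0.705540, f(4) ≈ 0.989358, f(5.25) ≈ -0.879696, f(6.5) ≈ 0.420167.
Sum = Δs · [f(2.75) + f(4) + f(5.25) + f(6.5)].
Sum ≈ -0.219639.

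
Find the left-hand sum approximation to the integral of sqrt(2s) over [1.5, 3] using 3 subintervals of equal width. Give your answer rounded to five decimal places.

2.98406

Δs = (3 − 1.5)/3 = 0.5.
Left endpoints: 1.5, 2, 2.5.
f(1.5) ≈ 1.73205, f(2) ≈ 2.00000, f(2.5) ≈ 2.23607.
Sum = Δs · [f(1.5) + f(2) + f(2.5)].
Sum ≈ 2.98406.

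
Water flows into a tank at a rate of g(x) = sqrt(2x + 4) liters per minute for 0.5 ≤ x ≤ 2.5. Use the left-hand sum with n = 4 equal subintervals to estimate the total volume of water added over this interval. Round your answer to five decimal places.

5.07987

Δx = (2.5 − 0.5)/4 = 0.5.
Left endpoints: 0.5, 1, 1.5, 2.
g(0.5) ≈ 2.23607, g(1) ≈ 2.44949, g(1.5) ≈ 2.64575, g(2) ≈ 2.82843.
Sum = Δx · [g(0.5) + g(1) + g(1.5) + g(2)].
Sum ≈ 5.07987.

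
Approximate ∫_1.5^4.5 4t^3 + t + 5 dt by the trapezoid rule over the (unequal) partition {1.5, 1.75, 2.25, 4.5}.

506.4375

Subinterval widths: 0.25, 0.5, 2.25.
f(1.5) = 20, f(1.75) = 28.1875, f(2.25) = 52.8125, f(4.5) = 374.
On each subinterval the trapezoid contributes (Δt_i/2)·[f(t_{i-1}) + f(t_i)].
Sum = 506.4375.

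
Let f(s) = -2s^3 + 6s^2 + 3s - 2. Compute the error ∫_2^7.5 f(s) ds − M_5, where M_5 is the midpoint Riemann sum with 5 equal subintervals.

Exact integral: ∫_2^7.5 f(s) ds = -678.90625.
M_5 = -666.428125.
Error = -678.90625 − (-666.428125) = -12.478125.

-12.478125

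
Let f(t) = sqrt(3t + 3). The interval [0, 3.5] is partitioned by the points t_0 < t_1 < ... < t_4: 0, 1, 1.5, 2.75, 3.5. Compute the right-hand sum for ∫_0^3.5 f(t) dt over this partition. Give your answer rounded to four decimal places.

Subinterval widths: 1, 0.5, 1.25, 0.75.
Right endpoints: 1, 1.5, 2.75, 3.5.
f(1) ≈ 2.4495, f(1.5) ≈ 2.7386, f(2.75) ≈ 3.3541, f(3.5) ≈ 3.6742.
Sum = Σ Δt_i · f(t_i).
Sum ≈ 10.7671.

10.7671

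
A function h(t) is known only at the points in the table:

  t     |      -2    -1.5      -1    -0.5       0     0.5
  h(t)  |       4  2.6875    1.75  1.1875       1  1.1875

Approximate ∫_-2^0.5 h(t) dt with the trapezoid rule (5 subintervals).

Δt = 0.5.
T_5 = (0.5/2)·[4 + 2·2.6875 + 2·1.75 + 2·1.1875 + 2·1 + 1.1875] = 4.609375.

4.609375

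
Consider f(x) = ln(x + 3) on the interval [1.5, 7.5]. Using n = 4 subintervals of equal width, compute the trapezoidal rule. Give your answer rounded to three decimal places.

11.897

Δx = (7.5 − 1.5)/4 = 1.5.
f(1.5) ≈ 1.504, f(3) ≈ 1.792, f(4.5) ≈ 2.015, f(6) ≈ 2.197, f(7.5) ≈ 2.351.
T_4 = (Δx/2)·[f(x_0) + 2f(x_1) + 2f(x_2) + 2f(x_3) + f(x_4)].
Sum ≈ 11.897.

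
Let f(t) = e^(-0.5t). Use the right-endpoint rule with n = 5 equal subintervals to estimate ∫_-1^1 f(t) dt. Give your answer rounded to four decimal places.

1.8829

Δt = (1 − (-1))/5 = 0.4.
Right endpoints: -0.6, -0.2, 0.2, 0.6, 1.
f(-0.6) ≈ 1.3499, f(-0.2) ≈ 1.1052, f(0.2) ≈ 0.9048, f(0.6) ≈ 0.7408, f(1) ≈ 0.6065.
Sum = Δt · [f(-0.6) + f(-0.2) + f(0.2) + f(0.6) + f(1)].
Sum ≈ 1.8829.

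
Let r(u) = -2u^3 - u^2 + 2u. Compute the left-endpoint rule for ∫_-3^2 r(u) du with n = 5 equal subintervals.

45

Δu = (2 − (-3))/5 = 1.
Left endpoints: -3, -2, -1, 0, 1.
r(-3) = 39, r(-2) = 8, r(-1) = -1, r(0) = 0, r(1) = -1.
Sum = Δu · [r(-3) + r(-2) + r(-1) + r(0) + r(1)].
Sum = 45.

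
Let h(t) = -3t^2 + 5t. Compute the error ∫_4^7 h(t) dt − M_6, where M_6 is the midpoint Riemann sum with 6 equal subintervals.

-0.1875

Exact integral: ∫_4^7 h(t) dt = -196.5.
M_6 = -196.3125.
Error = -196.5 − (-196.3125) = -0.1875.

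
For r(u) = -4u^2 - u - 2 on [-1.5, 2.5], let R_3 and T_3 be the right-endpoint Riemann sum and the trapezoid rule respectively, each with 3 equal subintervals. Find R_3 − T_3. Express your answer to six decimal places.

-13.333333

R_3 ≈ -53.40740741.
T_3 ≈ -40.07407407.
R_3 − T_3 ≈ -13.333333.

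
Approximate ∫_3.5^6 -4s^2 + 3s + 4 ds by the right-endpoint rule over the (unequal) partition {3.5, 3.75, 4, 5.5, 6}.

Subinterval widths: 0.25, 0.25, 1.5, 0.5.
Right endpoints: 3.75, 4, 5.5, 6.
f(3.75) = -41, f(4) = -48, f(5.5) = -100.5, f(6) = -122.
Sum = Σ Δs_i · f(s_i).
Sum = -234.

-234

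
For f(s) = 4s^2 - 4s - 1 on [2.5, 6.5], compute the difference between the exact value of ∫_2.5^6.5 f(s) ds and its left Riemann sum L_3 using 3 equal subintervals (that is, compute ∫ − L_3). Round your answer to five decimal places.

80.59259

Exact integral: ∫_2.5^6.5 f(s) ds ≈ 269.3333333.
L_3 ≈ 188.7407407.
Error ≈ 269.3333333 − 188.7407407 ≈ 80.59259.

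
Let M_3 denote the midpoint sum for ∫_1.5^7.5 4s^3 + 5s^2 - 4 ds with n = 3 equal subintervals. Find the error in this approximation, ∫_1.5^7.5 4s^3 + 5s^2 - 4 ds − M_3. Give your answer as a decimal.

118

Exact integral: ∫_1.5^7.5 f(s) ds = 3832.5.
M_3 = 3714.5.
Error = 3832.5 − 3714.5 = 118.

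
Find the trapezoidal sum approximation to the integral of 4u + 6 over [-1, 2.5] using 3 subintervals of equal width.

31.5

Δu = (2.5 − (-1))/3 = 7/6.
f(-1) = 2, f(1/6) = 20/3, f(4/3) = 34/3, f(2.5) = 16.
T_3 = (Δu/2)·[f(u_0) + 2f(u_1) + 2f(u_2) + f(u_3)].
Sum = 31.5.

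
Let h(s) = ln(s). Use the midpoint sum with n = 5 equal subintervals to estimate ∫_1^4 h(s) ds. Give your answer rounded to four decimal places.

2.5561

Δs = (4 − 1)/5 = 0.6.
Midpoints: 1.3, 1.9, 2.5, 3.1, 3.7.
h(1.3) ≈ 0.2624, h(1.9) ≈ 0.6419, h(2.5) ≈ 0.9163, h(3.1) ≈ 1.1314, h(3.7) ≈ 1.3083.
Sum = Δs · [h(1.3) + h(1.9) + h(2.5) + h(3.1) + h(3.7)].
Sum ≈ 2.5561.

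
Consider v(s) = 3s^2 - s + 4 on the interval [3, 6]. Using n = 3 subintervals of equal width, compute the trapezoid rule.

Δs = (6 − 3)/3 = 1.
v(3) = 28, v(4) = 48, v(5) = 74, v(6) = 106.
T_3 = (Δs/2)·[v(s_0) + 2v(s_1) + 2v(s_2) + v(s_3)].
Sum = 189.

189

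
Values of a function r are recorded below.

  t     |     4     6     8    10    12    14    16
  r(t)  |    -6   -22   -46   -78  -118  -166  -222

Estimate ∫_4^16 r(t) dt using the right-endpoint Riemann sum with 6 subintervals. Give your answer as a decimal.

Δt = 2.
Sum = 2·[(-22) + (-46) + (-78) + (-118) + (-166) + (-222)] = -1304.

-1304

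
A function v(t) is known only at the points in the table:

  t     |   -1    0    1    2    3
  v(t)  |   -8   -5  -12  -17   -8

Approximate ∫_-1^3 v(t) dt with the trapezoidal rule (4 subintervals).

Δt = 1.
T_4 = (1/2)·[(-8) + 2·(-5) + 2·(-12) + 2·(-17) + (-8)] = -42.

-42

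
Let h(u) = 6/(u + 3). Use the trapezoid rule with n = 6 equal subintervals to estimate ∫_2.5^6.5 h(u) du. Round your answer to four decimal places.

Δu = (6.5 − 2.5)/6 = 2/3.
h(2.5) = 12/11, h(19/6) = 36/37, h(23/6) = 36/41, h(4.5) = 0.8, h(31/6) = 36/49, h(35/6) = 36/53, h(6.5) = 12/19.
T_6 = (Δu/2)·[h(u_0) + 2h(u_1) + ... + 2h(u_{5}) + h(u_6)].
Sum ≈ 3.2841.

3.2841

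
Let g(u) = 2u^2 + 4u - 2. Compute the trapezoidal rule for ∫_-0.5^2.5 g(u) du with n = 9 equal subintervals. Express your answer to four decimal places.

Δu = (2.5 − (-0.5))/9 = 1/3.
g(-0.5) = -3.5, g(-1/6) = -47/18, g(1/6) = -23/18, g(0.5) = 0.5, g(5/6) = 49/18, g(7/6) = 97/18, g(1.5) = 8.5, g(11/6) = 217/18, g(13/6) = 289/18, g(2.5) = 20.5.
T_9 = (Δu/2)·[g(u_0) + 2g(u_1) + ... + 2g(u_{8}) + g(u_9)].
Sum ≈ 16.6111.

16.6111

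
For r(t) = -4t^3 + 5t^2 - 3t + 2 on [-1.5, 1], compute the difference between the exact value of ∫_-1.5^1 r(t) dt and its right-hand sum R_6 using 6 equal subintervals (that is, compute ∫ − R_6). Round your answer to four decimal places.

5.9317

Exact integral: ∫_-1.5^1 r(t) dt ≈ 18.229167.
R_6 ≈ 12.297454.
Error ≈ 18.229167 − 12.297454 ≈ 5.9317.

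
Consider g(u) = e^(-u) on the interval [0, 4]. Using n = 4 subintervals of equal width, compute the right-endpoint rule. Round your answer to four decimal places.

0.5713

Δu = (4 − 0)/4 = 1.
Right endpoints: 1, 2, 3, 4.
g(1) ≈ 0.3679, g(2) ≈ 0.1353, g(3) ≈ 0.0498, g(4) ≈ 0.0183.
Sum = Δu · [g(1) + g(2) + g(3) + g(4)].
Sum ≈ 0.5713.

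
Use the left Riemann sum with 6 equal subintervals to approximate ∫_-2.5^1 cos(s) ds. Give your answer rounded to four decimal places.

1.0076

Δs = (1 − (-2.5))/6 = 7/12.
Left endpoints: -2.5, -23/12, -4/3, -0.75, -1/6, 5/12.
f(-2.5) ≈ -0.8011, f(-23/12) ≈ -0.3390, f(-4/3) ≈ 0.2352, f(-0.75) ≈ 0.7317, f(-1/6) ≈ 0.9861, f(5/12) ≈ 0.9144.
Sum = Δs · [f(-2.5) + f(-23/12) + f(-4/3) + ...].
Sum ≈ 1.0076.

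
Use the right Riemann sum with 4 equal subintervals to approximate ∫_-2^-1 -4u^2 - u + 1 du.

Δu = (-1 − (-2))/4 = 0.25.
Right endpoints: -1.75, -1.5, -1.25, -1.
f(-1.75) = -9.5, f(-1.5) = -6.5, f(-1.25) = -4, f(-1) = -2.
Sum = Δu · [f(-1.75) + f(-1.5) + f(-1.25) + f(-1)].
Sum = -5.5.

-5.5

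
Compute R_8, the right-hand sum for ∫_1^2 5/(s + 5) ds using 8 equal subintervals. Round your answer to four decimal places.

Δs = (2 − 1)/8 = 0.125.
Right endpoints: 1.125, 1.25, 1.375, 1.5, 1.625, 1.75, 1.875, 2.
f(1.125) = 40/49, f(1.25) = 0.8, f(1.375) = 40/51, f(1.5) = 10/13, f(1.625) = 40/53, f(1.75) = 20/27, f(1.875) = 8/11, f(2) = 5/7.
Sum = Δs · [f(1.125) + f(1.25) + f(1.375) + ...].
Sum ≈ 0.7634.

0.7634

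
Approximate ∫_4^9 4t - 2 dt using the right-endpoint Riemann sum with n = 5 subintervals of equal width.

130

Δt = (9 − 4)/5 = 1.
Right endpoints: 5, 6, 7, 8, 9.
f(5) = 18, f(6) = 22, f(7) = 26, f(8) = 30, f(9) = 34.
Sum = Δt · [f(5) + f(6) + f(7) + f(8) + f(9)].
Sum = 130.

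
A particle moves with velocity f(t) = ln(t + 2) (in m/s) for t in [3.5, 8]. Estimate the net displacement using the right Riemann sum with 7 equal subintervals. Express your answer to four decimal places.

Δt = (8 − 3.5)/7 = 9/14.
Right endpoints: 29/7, 67/14, 38/7, 85/14, 47/7, 103/14, 8.
f(29/7) ≈ 1.8153, f(67/14) ≈ 1.9148, f(38/7) ≈ 2.0053, f(85/14) ≈ 2.0883, f(47/7) ≈ 2.1650, f(103/14) ≈ 2.2361, f(8) ≈ 2.3026.
Sum = Δt · [f(29/7) + f(67/14) + f(38/7) + ...].
Sum ≈ 9.3391.

9.3391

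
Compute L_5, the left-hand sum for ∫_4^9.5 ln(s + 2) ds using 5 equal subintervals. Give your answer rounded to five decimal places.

11.47059

Δs = (9.5 − 4)/5 = 1.1.
Left endpoints: 4, 5.1, 6.2, 7.3, 8.4.
f(4) ≈ 1.79176, f(5.1) ≈ 1.96009, f(6.2) ≈ 2.10413, f(7.3) ≈ 2.23001, f(8.4) ≈ 2.34181.
Sum = Δs · [f(4) + f(5.1) + f(6.2) + f(7.3) + f(8.4)].
Sum ≈ 11.47059.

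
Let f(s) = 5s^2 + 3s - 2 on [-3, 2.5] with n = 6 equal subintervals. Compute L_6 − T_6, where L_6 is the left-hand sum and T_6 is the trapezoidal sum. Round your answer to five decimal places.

L_6 ≈ 58.5075231.
T_6 ≈ 59.7679398.
L_6 − T_6 ≈ -1.26042.

-1.26042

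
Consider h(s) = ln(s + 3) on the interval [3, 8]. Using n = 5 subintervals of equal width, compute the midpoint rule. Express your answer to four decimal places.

Δs = (8 − 3)/5 = 1.
Midpoints: 3.5, 4.5, 5.5, 6.5, 7.5.
h(3.5) ≈ 1.8718, h(4.5) ≈ 2.0149, h(5.5) ≈ 2.1401, h(6.5) ≈ 2.2513, h(7.5) ≈ 2.3514.
Sum = Δs · [h(3.5) + h(4.5) + h(5.5) + h(6.5) + h(7.5)].
Sum ≈ 10.6294.

10.6294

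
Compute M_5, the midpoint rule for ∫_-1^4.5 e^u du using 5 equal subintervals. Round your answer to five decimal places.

Δu = (4.5 − (-1))/5 = 1.1.
Midpoints: -0.45, 0.65, 1.75, 2.85, 3.95.
f(-0.45) ≈ 0.63763, f(0.65) ≈ 1.91554, f(1.75) ≈ 5.75460, f(2.85) ≈ 17.28778, f(3.95) ≈ 51.93537.
Sum = Δu · [f(-0.45) + f(0.65) + f(1.75) + f(2.85) + f(3.95)].
Sum ≈ 85.28401.

85.28401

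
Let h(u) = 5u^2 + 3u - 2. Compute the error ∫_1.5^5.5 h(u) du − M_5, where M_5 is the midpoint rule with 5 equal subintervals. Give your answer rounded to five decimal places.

1.06667

Exact integral: ∫_1.5^5.5 h(u) du ≈ 305.6666667.
M_5 = 304.6.
Error ≈ 305.6666667 − 304.6 ≈ 1.06667.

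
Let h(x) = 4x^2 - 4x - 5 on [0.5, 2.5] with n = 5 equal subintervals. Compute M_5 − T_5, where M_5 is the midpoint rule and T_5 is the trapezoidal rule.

M_5 = -1.44.
T_5 = -1.12.
M_5 − T_5 = -0.32.

-0.32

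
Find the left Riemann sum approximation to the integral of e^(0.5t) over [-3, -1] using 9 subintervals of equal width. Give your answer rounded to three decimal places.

Δt = (-1 − (-3))/9 = 2/9.
Left endpoints: -3, -25/9, -23/9, -7/3, -19/9, -17/9, -5/3, -13/9, -11/9.
f(-3) ≈ 0.223, f(-25/9) ≈ 0.249, f(-23/9) ≈ 0.279, f(-7/3) ≈ 0.311, f(-19/9) ≈ 0.348, f(-17/9) ≈ 0.389, f(-5/3) ≈ 0.435, f(-13/9) ≈ 0.486, f(-11/9) ≈ 0.543.
Sum = Δt · [f(-3) + f(-25/9) + f(-23/9) + ...].
Sum ≈ 0.725.

0.725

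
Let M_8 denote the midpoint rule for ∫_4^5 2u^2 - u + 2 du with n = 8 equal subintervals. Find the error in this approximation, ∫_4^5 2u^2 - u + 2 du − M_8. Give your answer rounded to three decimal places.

Exact integral: ∫_4^5 f(u) du ≈ 38.16667.
M_8 = 38.1640625.
Error ≈ 38.16667 − 38.1640625 ≈ 0.003.

0.003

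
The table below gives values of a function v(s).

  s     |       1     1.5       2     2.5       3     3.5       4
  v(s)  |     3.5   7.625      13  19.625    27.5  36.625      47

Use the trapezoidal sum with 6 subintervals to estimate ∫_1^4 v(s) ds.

Δs = 0.5.
T_6 = (0.5/2)·[3.5 + 2·7.625 + 2·13 + 2·19.625 + 2·27.5 + 2·36.625 + 47] = 64.8125.

64.8125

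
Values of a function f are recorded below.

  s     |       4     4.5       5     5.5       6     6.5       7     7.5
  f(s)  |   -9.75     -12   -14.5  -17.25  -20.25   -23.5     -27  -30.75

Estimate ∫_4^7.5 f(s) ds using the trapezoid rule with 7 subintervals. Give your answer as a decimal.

Δs = 0.5.
T_7 = (0.5/2)·[(-9.75) + 2·(-12) + 2·(-14.5) + 2·(-17.25) + 2·(-20.25) + 2·(-23.5) + 2·(-27) + (-30.75)] = -67.375.

-67.375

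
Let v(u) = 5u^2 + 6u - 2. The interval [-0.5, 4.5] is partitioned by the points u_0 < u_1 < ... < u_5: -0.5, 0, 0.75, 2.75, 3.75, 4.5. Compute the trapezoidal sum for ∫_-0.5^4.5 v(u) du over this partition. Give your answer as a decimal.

210.390625

Subinterval widths: 0.5, 0.75, 2, 1, 0.75.
v(-0.5) = -3.75, v(0) = -2, v(0.75) = 5.3125, v(2.75) = 52.3125, v(3.75) = 90.8125, v(4.5) = 126.25.
On each subinterval the trapezoid contributes (Δu_i/2)·[v(u_{i-1}) + v(u_i)].
Sum = 210.390625.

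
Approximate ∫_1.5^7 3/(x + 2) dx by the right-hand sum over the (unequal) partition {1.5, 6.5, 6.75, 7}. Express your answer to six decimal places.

1.933754

Subinterval widths: 5, 0.25, 0.25.
Right endpoints: 6.5, 6.75, 7.
f(6.5) = 6/17, f(6.75) = 12/35, f(7) = 1/3.
Sum = Σ Δx_i · f(x_i).
Sum ≈ 1.933754.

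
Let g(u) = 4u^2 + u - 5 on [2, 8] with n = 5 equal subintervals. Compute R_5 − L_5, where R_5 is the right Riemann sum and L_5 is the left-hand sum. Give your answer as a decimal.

R_5 = 825.36.
L_5 = 530.16.
R_5 − L_5 = 295.2.

295.2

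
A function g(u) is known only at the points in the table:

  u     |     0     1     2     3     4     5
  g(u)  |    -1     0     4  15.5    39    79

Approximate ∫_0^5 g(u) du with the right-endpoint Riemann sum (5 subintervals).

Δu = 1.
Sum = 1·[0 + 4 + 15.5 + 39 + 79] = 137.5.

137.5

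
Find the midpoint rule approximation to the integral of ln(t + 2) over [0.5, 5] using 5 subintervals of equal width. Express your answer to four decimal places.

Δt = (5 − 0.5)/5 = 0.9.
Midpoints: 0.95, 1.85, 2.75, 3.65, 4.55.
f(0.95) ≈ 1.0818, f(1.85) ≈ 1.3481, f(2.75) ≈ 1.5581, f(3.65) ≈ 1.7317, f(4.55) ≈ 1.8795.
Sum = Δt · [f(0.95) + f(1.85) + f(2.75) + f(3.65) + f(4.55)].
Sum ≈ 6.8392.

6.8392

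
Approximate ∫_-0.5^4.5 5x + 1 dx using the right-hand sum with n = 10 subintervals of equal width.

61.25

Δx = (4.5 − (-0.5))/10 = 0.5.
Right endpoints: 0, 0.5, 1, 1.5, 2, 2.5, 3, 3.5, 4, 4.5.
f(0) = 1, f(0.5) = 3.5, f(1) = 6, f(1.5) = 8.5, f(2) = 11, f(2.5) = 13.5, f(3) = 16, f(3.5) = 18.5, f(4) = 21, f(4.5) = 23.5.
Sum = Δx · [f(0) + f(0.5) + f(1) + ...].
Sum = 61.25.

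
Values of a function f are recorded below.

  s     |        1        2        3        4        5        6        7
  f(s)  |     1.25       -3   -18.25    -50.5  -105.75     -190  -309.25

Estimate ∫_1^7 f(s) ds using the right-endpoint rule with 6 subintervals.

Δs = 1.
Sum = 1·[(-3) + (-18.25) + (-50.5) + (-105.75) + (-190) + (-309.25)] = -676.75.

-676.75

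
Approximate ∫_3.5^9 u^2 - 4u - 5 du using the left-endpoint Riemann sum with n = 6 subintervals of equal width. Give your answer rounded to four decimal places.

43.0515

Δu = (9 − 3.5)/6 = 11/12.
Left endpoints: 3.5, 53/12, 16/3, 6.25, 43/6, 97/12.
f(3.5) = -6.75, f(53/12) = -455/144, f(16/3) = 19/9, f(6.25) = 9.0625, f(43/6) = 637/36, f(97/12) = 4033/144.
Sum = Δu · [f(3.5) + f(53/12) + f(16/3) + ...].
Sum ≈ 43.0515.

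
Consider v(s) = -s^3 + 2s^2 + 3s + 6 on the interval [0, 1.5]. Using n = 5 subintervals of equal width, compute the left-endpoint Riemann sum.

Δs = (1.5 − 0)/5 = 0.3.
Left endpoints: 0, 0.3, 0.6, 0.9, 1.2.
v(0) = 6, v(0.3) = 7.053, v(0.6) = 8.304, v(0.9) = 9.591, v(1.2) = 10.752.
Sum = Δs · [v(0) + v(0.3) + v(0.6) + v(0.9) + v(1.2)].
Sum = 12.51.

12.51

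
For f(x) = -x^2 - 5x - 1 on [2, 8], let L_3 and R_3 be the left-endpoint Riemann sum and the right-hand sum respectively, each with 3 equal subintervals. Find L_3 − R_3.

180

L_3 = -238.
R_3 = -418.
L_3 − R_3 = 180.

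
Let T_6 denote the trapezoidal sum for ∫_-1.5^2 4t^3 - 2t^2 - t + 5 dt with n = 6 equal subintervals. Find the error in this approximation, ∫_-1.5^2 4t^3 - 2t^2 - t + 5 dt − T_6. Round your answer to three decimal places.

Exact integral: ∫_-1.5^2 f(t) dt ≈ 19.97917.
T_6 ≈ 20.17766.
Error ≈ 19.97917 − 20.17766 ≈ -0.198.

-0.198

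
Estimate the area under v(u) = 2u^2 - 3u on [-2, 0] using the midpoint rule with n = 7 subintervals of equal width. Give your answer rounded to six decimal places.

Δu = (0 − (-2))/7 = 2/7.
Midpoints: -13/7, -11/7, -9/7, -1, -5/7, -3/7, -1/7.
v(-13/7) = 611/49, v(-11/7) = 473/49, v(-9/7) = 351/49, v(-1) = 5, v(-5/7) = 155/49, v(-3/7) = 81/49, v(-1/7) = 23/49.
Sum = Δu · [v(-13/7) + v(-11/7) + v(-9/7) + ...].
Sum ≈ 11.306122.

11.306122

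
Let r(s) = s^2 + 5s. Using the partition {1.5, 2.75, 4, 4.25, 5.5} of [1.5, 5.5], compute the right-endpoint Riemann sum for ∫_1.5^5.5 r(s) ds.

Subinterval widths: 1.25, 1.25, 0.25, 1.25.
Right endpoints: 2.75, 4, 4.25, 5.5.
r(2.75) = 21.3125, r(4) = 36, r(4.25) = 39.3125, r(5.5) = 57.75.
Sum = Σ Δs_i · r(s_i).
Sum = 153.65625.

153.65625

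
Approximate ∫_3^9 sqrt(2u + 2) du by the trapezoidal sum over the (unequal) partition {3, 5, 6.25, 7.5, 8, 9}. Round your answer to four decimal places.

22.2432

Subinterval widths: 2, 1.25, 1.25, 0.5, 1.
f(3) ≈ 2.8284, f(5) ≈ 3.4641, f(6.25) ≈ 3.8079, f(7.5) ≈ 4.1231, f(8) ≈ 4.2426, f(9) ≈ 4.4721.
On each subinterval the trapezoid contributes (Δu_i/2)·[f(u_{i-1}) + f(u_i)].
Sum ≈ 22.2432.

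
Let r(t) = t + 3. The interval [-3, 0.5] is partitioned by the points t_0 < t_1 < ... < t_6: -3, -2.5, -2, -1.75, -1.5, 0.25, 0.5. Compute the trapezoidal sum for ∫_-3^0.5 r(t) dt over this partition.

Subinterval widths: 0.5, 0.5, 0.25, 0.25, 1.75, 0.25.
r(-3) = 0, r(-2.5) = 0.5, r(-2) = 1, r(-1.75) = 1.25, r(-1.5) = 1.5, r(0.25) = 3.25, r(0.5) = 3.5.
On each subinterval the trapezoid contributes (Δt_i/2)·[r(t_{i-1}) + r(t_i)].
Sum = 6.125.

6.125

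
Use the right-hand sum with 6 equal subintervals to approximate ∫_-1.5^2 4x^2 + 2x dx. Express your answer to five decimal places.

21.79398

Δx = (2 − (-1.5))/6 = 7/12.
Right endpoints: -11/12, -1/3, 0.25, 5/6, 17/12, 2.
f(-11/12) = 55/36, f(-1/3) = -2/9, f(0.25) = 0.75, f(5/6) = 40/9, f(17/12) = 391/36, f(2) = 20.
Sum = Δx · [f(-11/12) + f(-1/3) + f(0.25) + ...].
Sum ≈ 21.79398.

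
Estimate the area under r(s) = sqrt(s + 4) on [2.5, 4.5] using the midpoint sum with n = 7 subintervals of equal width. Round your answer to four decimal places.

5.4732

Δs = (4.5 − 2.5)/7 = 2/7.
Midpoints: 37/14, 41/14, 45/14, 3.5, 53/14, 57/14, 61/14.
r(37/14) ≈ 2.5774, r(41/14) ≈ 2.6322, r(45/14) ≈ 2.6859, r(3.5) ≈ 2.7386, r(53/14) ≈ 2.7903, r(57/14) ≈ 2.8410, r(61/14) ≈ 2.8909.
Sum = Δs · [r(37/14) + r(41/14) + r(45/14) + ...].
Sum ≈ 5.4732.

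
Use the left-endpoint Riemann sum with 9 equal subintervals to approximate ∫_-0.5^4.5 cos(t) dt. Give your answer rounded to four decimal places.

-0.1829

Δt = (4.5 − (-0.5))/9 = 5/9.
Left endpoints: -0.5, 1/18, 11/18, 7/6, 31/18, 41/18, 17/6, 61/18, 71/18.
f(-0.5) ≈ 0.8776, f(1/18) ≈ 0.9985, f(11/18) ≈ 0.8190, f(7/6) ≈ 0.3932, f(31/18) ≈ -0.1508, f(41/18) ≈ -0.6495, f(17/6) ≈ -0.9529, f(61/18) ≈ -0.9696, f(71/18) ≈ -0.6947.
Sum = Δt · [f(-0.5) + f(1/18) + f(11/18) + ...].
Sum ≈ -0.1829.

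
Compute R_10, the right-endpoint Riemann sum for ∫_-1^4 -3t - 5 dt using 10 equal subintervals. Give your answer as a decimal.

Δt = (4 − (-1))/10 = 0.5.
Right endpoints: -0.5, 0, 0.5, 1, 1.5, 2, 2.5, 3, 3.5, 4.
f(-0.5) = -3.5, f(0) = -5, f(0.5) = -6.5, f(1) = -8, f(1.5) = -9.5, f(2) = -11, f(2.5) = -12.5, f(3) = -14, f(3.5) = -15.5, f(4) = -17.
Sum = Δt · [f(-0.5) + f(0) + f(0.5) + ...].
Sum = -51.25.

-51.25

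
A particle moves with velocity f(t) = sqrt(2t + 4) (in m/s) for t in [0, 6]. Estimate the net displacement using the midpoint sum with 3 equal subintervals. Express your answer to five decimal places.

18.70685

Δt = (6 − 0)/3 = 2.
Midpoints: 1, 3, 5.
f(1) ≈ 2.44949, f(3) ≈ 3.16228, f(5) ≈ 3.74166.
Sum = Δt · [f(1) + f(3) + f(5)].
Sum ≈ 18.70685.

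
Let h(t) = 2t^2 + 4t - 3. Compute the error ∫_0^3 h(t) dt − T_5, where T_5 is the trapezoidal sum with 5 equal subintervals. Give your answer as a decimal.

-0.36

Exact integral: ∫_0^3 h(t) dt = 27.
T_5 = 27.36.
Error = 27 − 27.36 = -0.36.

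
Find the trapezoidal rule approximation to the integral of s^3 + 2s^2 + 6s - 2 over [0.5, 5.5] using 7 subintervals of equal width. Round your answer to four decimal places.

424.2602

Δs = (5.5 − 0.5)/7 = 5/7.
f(0.5) = 1.625, f(17/14) = 27509/2744, f(27/14) = 66359/2744, f(37/14) = 127009/2744, f(47/14) = 215459/2744, f(57/14) = 337709/2744, f(67/14) = 499759/2744, f(5.5) = 257.875.
T_7 = (Δs/2)·[f(s_0) + 2f(s_1) + ... + 2f(s_{6}) + f(s_7)].
Sum ≈ 424.2602.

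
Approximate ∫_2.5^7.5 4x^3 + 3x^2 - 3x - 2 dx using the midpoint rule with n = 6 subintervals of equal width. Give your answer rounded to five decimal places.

Δx = (7.5 − 2.5)/6 = 5/6.
Midpoints: 35/12, 3.75, 55/12, 65/12, 6.25, 85/12.
f(35/12) = 6157/54, f(3.75) = 239.875, f(55/12) = 46699/108, f(65/12) = 152383/216, f(6.25) = 1073, f(85/12) = 334553/216.
Sum = Δx · [f(35/12) + f(3.75) + f(55/12) + ...].
Sum ≈ 3428.02083.

3428.02083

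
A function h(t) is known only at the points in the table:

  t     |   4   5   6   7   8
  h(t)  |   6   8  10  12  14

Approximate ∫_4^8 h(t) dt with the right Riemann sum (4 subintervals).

44

Δt = 1.
Sum = 1·[8 + 10 + 12 + 14] = 44.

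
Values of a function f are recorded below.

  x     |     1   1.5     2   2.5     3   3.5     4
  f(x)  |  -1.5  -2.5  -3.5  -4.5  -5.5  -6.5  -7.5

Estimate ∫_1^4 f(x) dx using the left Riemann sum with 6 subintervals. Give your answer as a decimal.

Δx = 0.5.
Sum = 0.5·[(-1.5) + (-2.5) + (-3.5) + (-4.5) + (-5.5) + (-6.5)] = -12.

-12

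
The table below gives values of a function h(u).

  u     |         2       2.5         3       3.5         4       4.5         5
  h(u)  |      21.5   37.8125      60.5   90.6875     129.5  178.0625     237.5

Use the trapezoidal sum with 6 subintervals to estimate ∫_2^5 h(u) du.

313.03125

Δu = 0.5.
T_6 = (0.5/2)·[21.5 + 2·37.8125 + 2·60.5 + 2·90.6875 + 2·129.5 + 2·178.0625 + 237.5] = 313.03125.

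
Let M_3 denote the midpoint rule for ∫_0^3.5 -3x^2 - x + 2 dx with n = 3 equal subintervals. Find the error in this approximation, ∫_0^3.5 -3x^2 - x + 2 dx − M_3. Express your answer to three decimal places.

Exact integral: ∫_0^3.5 f(x) dx = -42.
M_3 ≈ -40.80903.
Error ≈ -42 − (-40.80903) ≈ -1.191.

-1.191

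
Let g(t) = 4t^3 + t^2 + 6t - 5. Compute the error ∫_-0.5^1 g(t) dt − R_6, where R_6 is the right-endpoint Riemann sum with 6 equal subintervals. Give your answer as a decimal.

Exact integral: ∫_-0.5^1 g(t) dt = -3.9375.
R_6 = -2.09375.
Error = -3.9375 − (-2.09375) = -1.84375.

-1.84375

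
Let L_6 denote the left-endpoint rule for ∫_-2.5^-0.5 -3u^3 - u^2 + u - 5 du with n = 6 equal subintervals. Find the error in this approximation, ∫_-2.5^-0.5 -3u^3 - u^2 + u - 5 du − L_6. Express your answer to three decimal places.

Exact integral: ∫_-2.5^-0.5 f(u) du ≈ 11.08333.
L_6 ≈ 17.96296.
Error ≈ 11.08333 − 17.96296 ≈ -6.880.

-6.880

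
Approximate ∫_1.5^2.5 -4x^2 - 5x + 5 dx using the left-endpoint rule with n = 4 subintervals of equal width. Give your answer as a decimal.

Δx = (2.5 − 1.5)/4 = 0.25.
Left endpoints: 1.5, 1.75, 2, 2.25.
f(1.5) = -11.5, f(1.75) = -16, f(2) = -21, f(2.25) = -26.5.
Sum = Δx · [f(1.5) + f(1.75) + f(2) + f(2.25)].
Sum = -18.75.

-18.75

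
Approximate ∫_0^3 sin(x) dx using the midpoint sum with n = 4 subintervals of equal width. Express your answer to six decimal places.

2.037410

Δx = (3 − 0)/4 = 0.75.
Midpoints: 0.375, 1.125, 1.875, 2.625.
f(0.375) ≈ 0.366273, f(1.125) ≈ 0.902268, f(1.875) ≈ 0.954086, f(2.625) ≈ 0.493920.
Sum = Δx · [f(0.375) + f(1.125) + f(1.875) + f(2.625)].
Sum ≈ 2.037410.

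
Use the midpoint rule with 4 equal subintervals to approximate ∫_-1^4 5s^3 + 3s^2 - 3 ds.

Δs = (4 − (-1))/4 = 1.25.
Midpoints: -0.375, 0.875, 2.125, 3.375.
f(-0.375) = -1455/512, f(0.875) = 1355/512, f(2.125) = 29965/512, f(3.375) = 114375/512.
Sum = Δs · [f(-0.375) + f(0.875) + f(2.125) + f(3.375)].
Sum = 352.1484375.

352.1484375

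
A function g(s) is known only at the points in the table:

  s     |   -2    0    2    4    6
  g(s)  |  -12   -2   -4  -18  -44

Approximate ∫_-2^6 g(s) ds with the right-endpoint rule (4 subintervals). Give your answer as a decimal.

-136

Δs = 2.
Sum = 2·[(-2) + (-4) + (-18) + (-44)] = -136.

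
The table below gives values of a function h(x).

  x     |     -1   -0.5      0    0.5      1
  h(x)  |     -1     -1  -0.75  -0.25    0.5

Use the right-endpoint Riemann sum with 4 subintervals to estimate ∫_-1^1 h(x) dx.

-0.75

Δx = 0.5.
Sum = 0.5·[(-1) + (-0.75) + (-0.25) + 0.5] = -0.75.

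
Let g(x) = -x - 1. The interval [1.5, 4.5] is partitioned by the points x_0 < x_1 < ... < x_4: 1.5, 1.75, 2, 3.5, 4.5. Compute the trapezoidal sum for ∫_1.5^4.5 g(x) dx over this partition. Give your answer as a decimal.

-12

Subinterval widths: 0.25, 0.25, 1.5, 1.
g(1.5) = -2.5, g(1.75) = -2.75, g(2) = -3, g(3.5) = -4.5, g(4.5) = -5.5.
On each subinterval the trapezoid contributes (Δx_i/2)·[g(x_{i-1}) + g(x_i)].
Sum = -12.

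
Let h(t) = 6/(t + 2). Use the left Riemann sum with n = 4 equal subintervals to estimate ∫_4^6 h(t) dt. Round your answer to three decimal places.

Δt = (6 − 4)/4 = 0.5.
Left endpoints: 4, 4.5, 5, 5.5.
h(4) = 1, h(4.5) = 12/13, h(5) = 6/7, h(5.5) = 0.8.
Sum = Δt · [h(4) + h(4.5) + h(5) + h(5.5)].
Sum ≈ 1.790.

1.790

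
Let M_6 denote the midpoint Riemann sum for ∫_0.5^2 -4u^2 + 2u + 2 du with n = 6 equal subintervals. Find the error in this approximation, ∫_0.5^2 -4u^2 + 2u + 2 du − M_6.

-0.03125

Exact integral: ∫_0.5^2 f(u) du = -3.75.
M_6 = -3.71875.
Error = -3.75 − (-3.71875) = -0.03125.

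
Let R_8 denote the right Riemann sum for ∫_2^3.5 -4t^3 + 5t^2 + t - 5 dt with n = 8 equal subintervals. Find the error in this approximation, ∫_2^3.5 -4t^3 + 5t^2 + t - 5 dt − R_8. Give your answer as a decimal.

9.31640625

Exact integral: ∫_2^3.5 f(t) dt = -79.3125.
R_8 = -88.62890625.
Error = -79.3125 − (-88.62890625) = 9.31640625.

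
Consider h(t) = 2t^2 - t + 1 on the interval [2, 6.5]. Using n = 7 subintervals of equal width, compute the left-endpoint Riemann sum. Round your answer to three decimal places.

Δt = (6.5 − 2)/7 = 9/14.
Left endpoints: 2, 37/14, 23/7, 55/14, 32/7, 73/14, 41/7.
h(2) = 7, h(37/14) = 604/49, h(23/7) = 946/49, h(55/14) = 1369/49, h(32/7) = 1873/49, h(73/14) = 2458/49, h(41/7) = 3124/49.
Sum = Δt · [h(2) + h(37/14) + h(23/7) + ...].
Sum ≈ 140.602.

140.602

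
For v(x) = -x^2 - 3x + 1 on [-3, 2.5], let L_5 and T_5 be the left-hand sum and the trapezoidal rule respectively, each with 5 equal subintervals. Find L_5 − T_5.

7.5625

L_5 = 1.87.
T_5 = -5.6925.
L_5 − T_5 = 7.5625.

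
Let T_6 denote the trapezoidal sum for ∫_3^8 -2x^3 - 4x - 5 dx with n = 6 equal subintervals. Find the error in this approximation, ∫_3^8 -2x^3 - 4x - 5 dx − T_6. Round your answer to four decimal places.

19.0972

Exact integral: ∫_3^8 f(x) dx = -2142.5.
T_6 ≈ -2161.597222.
Error ≈ -2142.5 − (-2161.597222) ≈ 19.0972.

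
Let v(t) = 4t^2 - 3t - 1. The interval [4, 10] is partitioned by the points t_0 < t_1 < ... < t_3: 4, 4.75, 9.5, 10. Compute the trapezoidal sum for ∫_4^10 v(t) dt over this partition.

1187.8125

Subinterval widths: 0.75, 4.75, 0.5.
v(4) = 51, v(4.75) = 75, v(9.5) = 331.5, v(10) = 369.
On each subinterval the trapezoid contributes (Δt_i/2)·[v(t_{i-1}) + v(t_i)].
Sum = 1187.8125.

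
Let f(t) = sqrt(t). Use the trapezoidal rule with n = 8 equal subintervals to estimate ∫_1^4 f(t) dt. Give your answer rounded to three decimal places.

4.664

Δt = (4 − 1)/8 = 0.375.
f(1) ≈ 1.000, f(1.375) ≈ 1.173, f(1.75) ≈ 1.323, f(2.125) ≈ 1.458, f(2.5) ≈ 1.581, f(2.875) ≈ 1.696, f(3.25) ≈ 1.803, f(3.625) ≈ 1.904, f(4) ≈ 2.000.
T_8 = (Δt/2)·[f(t_0) + 2f(t_1) + ... + 2f(t_{7}) + f(t_8)].
Sum ≈ 4.664.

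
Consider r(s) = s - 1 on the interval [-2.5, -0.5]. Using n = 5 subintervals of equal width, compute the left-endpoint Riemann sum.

Δs = (-0.5 − (-2.5))/5 = 0.4.
Left endpoints: -2.5, -2.1, -1.7, -1.3, -0.9.
r(-2.5) = -3.5, r(-2.1) = -3.1, r(-1.7) = -2.7, r(-1.3) = -2.3, r(-0.9) = -1.9.
Sum = Δs · [r(-2.5) + r(-2.1) + r(-1.7) + r(-1.3) + r(-0.9)].
Sum = -5.4.

-5.4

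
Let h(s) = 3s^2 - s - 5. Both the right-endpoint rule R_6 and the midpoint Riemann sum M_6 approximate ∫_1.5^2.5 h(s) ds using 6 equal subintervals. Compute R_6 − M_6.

R_6 ≈ 6.180556.
M_6 ≈ 5.243056.
R_6 − M_6 = 0.9375.

0.9375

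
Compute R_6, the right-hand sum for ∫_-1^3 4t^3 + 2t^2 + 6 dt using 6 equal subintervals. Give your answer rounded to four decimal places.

169.4815

Δt = (3 − (-1))/6 = 2/3.
Right endpoints: -1/3, 1/3, 1, 5/3, 7/3, 3.
f(-1/3) = 164/27, f(1/3) = 172/27, f(1) = 12, f(5/3) = 812/27, f(7/3) = 1828/27, f(3) = 132.
Sum = Δt · [f(-1/3) + f(1/3) + f(1) + ...].
Sum ≈ 169.4815.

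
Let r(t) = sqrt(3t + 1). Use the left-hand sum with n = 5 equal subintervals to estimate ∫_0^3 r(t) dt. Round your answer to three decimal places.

6.127

Δt = (3 − 0)/5 = 0.6.
Left endpoints: 0, 0.6, 1.2, 1.8, 2.4.
r(0) ≈ 1.000, r(0.6) ≈ 1.673, r(1.2) ≈ 2.145, r(1.8) ≈ 2.530, r(2.4) ≈ 2.864.
Sum = Δt · [r(0) + r(0.6) + r(1.2) + r(1.8) + r(2.4)].
Sum ≈ 6.127.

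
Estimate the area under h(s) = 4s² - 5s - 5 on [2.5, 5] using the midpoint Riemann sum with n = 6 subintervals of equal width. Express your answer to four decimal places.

86.3137

Δs = (5 − 2.5)/6 = 5/12.
Midpoints: 65/24, 3.125, 85/24, 95/24, 4.375, 115/24.
h(65/24) = 1555/144, h(3.125) = 18.4375, h(85/24) = 3955/144, h(95/24) = 5455/144, h(4.375) = 49.6875, h(115/24) = 9055/144.
Sum = Δs · [h(65/24) + h(3.125) + h(85/24) + ...].
Sum ≈ 86.3137.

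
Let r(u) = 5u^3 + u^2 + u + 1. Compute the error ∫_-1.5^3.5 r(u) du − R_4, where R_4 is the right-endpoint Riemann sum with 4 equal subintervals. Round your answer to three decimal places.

Exact integral: ∫_-1.5^3.5 r(u) du ≈ 206.66667.
R_4 = 381.40625.
Error ≈ 206.66667 − 381.40625 ≈ -174.740.

-174.740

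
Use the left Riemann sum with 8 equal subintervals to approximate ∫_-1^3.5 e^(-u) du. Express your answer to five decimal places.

Δu = (3.5 − (-1))/8 = 0.5625.
Left endpoints: -1, -0.4375, 0.125, 0.6875, 1.25, 1.8125, 2.375, 2.9375.
f(-1) ≈ 2.71828, f(-0.4375) ≈ 1.54883, f(0.125) ≈ 0.88250, f(0.6875) ≈ 0.50283, f(1.25) ≈ 0.28650, f(1.8125) ≈ 0.16325, f(2.375) ≈ 0.09301, f(2.9375) ≈ 0.05300.
Sum = Δu · [f(-1) + f(-0.4375) + f(0.125) + ...].
Sum ≈ 3.51461.

3.51461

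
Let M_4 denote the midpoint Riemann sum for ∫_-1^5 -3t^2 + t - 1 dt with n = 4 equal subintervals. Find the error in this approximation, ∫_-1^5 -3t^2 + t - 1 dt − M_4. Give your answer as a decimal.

-3.375

Exact integral: ∫_-1^5 f(t) dt = -120.
M_4 = -116.625.
Error = -120 − (-116.625) = -3.375.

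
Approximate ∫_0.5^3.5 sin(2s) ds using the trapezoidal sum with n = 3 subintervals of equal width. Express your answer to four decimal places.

-0.0686

Δs = (3.5 − 0.5)/3 = 1.
f(0.5) ≈ 0.8415, f(1.5) ≈ 0.1411, f(2.5) ≈ -0.9589, f(3.5) ≈ 0.6570.
T_3 = (Δs/2)·[f(s_0) + 2f(s_1) + 2f(s_2) + f(s_3)].
Sum ≈ -0.0686.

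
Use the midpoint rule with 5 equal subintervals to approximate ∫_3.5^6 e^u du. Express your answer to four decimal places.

Δu = (6 − 3.5)/5 = 0.5.
Midpoints: 3.75, 4.25, 4.75, 5.25, 5.75.
f(3.75) ≈ 42.5211, f(4.25) ≈ 70.1054, f(4.75) ≈ 115.5843, f(5.25) ≈ 190.5663, f(5.75) ≈ 314.1907.
Sum = Δu · [f(3.75) + f(4.25) + f(4.75) + f(5.25) + f(5.75)].
Sum ≈ 366.4839.

366.4839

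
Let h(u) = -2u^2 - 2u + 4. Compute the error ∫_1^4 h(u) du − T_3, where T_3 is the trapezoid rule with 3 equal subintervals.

Exact integral: ∫_1^4 h(u) du = -45.
T_3 = -46.
Error = -45 − (-46) = 1.

1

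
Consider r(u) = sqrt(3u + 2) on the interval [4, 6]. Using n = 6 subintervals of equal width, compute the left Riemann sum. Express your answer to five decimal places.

Δu = (6 − 4)/6 = 1/3.
Left endpoints: 4, 13/3, 14/3, 5, 16/3, 17/3.
r(4) ≈ 3.74166, r(13/3) ≈ 3.87298, r(14/3) ≈ 4.00000, r(5) ≈ 4.12311, r(16/3) ≈ 4.24264, r(17/3) ≈ 4.35890.
Sum = Δu · [r(4) + r(13/3) + r(14/3) + ...].
Sum ≈ 8.11310.

8.11310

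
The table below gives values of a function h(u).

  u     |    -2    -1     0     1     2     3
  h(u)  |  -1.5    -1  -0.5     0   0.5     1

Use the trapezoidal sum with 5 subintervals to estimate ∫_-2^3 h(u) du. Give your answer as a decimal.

-1.25

Δu = 1.
T_5 = (1/2)·[(-1.5) + 2·(-1) + 2·(-0.5) + 2·0 + 2·0.5 + 1] = -1.25.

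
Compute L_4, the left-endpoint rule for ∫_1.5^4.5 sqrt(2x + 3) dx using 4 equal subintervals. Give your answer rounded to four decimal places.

8.5714

Δx = (4.5 − 1.5)/4 = 0.75.
Left endpoints: 1.5, 2.25, 3, 3.75.
f(1.5) ≈ 2.4495, f(2.25) ≈ 2.7386, f(3) ≈ 3.0000, f(3.75) ≈ 3.2404.
Sum = Δx · [f(1.5) + f(2.25) + f(3) + f(3.75)].
Sum ≈ 8.5714.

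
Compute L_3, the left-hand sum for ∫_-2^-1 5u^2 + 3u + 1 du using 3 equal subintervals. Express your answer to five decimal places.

10.25926

Δu = (-1 − (-2))/3 = 1/3.
Left endpoints: -2, -5/3, -4/3.
f(-2) = 15, f(-5/3) = 89/9, f(-4/3) = 53/9.
Sum = Δu · [f(-2) + f(-5/3) + f(-4/3)].
Sum ≈ 10.25926.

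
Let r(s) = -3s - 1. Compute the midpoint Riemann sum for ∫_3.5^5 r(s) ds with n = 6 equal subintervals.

-20.625

Δs = (5 − 3.5)/6 = 0.25.
Midpoints: 3.625, 3.875, 4.125, 4.375, 4.625, 4.875.
r(3.625) = -11.875, r(3.875) = -12.625, r(4.125) = -13.375, r(4.375) = -14.125, r(4.625) = -14.875, r(4.875) = -15.625.
Sum = Δs · [r(3.625) + r(3.875) + r(4.125) + ...].
Sum = -20.625.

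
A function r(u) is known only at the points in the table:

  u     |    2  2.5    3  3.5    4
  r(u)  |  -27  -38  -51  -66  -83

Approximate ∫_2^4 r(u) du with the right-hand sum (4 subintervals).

-119

Δu = 0.5.
Sum = 0.5·[(-38) + (-51) + (-66) + (-83)] = -119.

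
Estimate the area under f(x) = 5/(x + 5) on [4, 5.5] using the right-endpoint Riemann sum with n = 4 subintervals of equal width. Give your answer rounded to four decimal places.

0.7561

Δx = (5.5 − 4)/4 = 0.375.
Right endpoints: 4.375, 4.75, 5.125, 5.5.
f(4.375) = 8/15, f(4.75) = 20/39, f(5.125) = 40/81, f(5.5) = 10/21.
Sum = Δx · [f(4.375) + f(4.75) + f(5.125) + f(5.5)].
Sum ≈ 0.7561.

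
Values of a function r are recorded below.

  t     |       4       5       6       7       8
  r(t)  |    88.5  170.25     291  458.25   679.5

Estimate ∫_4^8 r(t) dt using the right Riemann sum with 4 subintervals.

Δt = 1.
Sum = 1·[170.25 + 291 + 458.25 + 679.5] = 1599.

1599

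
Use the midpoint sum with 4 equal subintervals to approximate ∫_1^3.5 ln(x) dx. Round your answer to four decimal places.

Δx = (3.5 − 1)/4 = 0.625.
Midpoints: 1.3125, 1.9375, 2.5625, 3.1875.
f(1.3125) ≈ 0.2719, f(1.9375) ≈ 0.6614, f(2.5625) ≈ 0.9410, f(3.1875) ≈ 1.1592.
Sum = Δx · [f(1.3125) + f(1.9375) + f(2.5625) + f(3.1875)].
Sum ≈ 1.8960.

1.8960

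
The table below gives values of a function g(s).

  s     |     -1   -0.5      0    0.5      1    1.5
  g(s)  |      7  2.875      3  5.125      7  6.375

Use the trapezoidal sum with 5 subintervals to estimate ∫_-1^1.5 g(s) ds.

Δs = 0.5.
T_5 = (0.5/2)·[7 + 2·2.875 + 2·3 + 2·5.125 + 2·7 + 6.375] = 12.34375.

12.34375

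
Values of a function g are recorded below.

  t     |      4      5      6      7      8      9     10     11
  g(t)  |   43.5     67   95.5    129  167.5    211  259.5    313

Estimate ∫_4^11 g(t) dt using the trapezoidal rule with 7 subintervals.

1107.75

Δt = 1.
T_7 = (1/2)·[43.5 + 2·67 + 2·95.5 + 2·129 + 2·167.5 + 2·211 + 2·259.5 + 313] = 1107.75.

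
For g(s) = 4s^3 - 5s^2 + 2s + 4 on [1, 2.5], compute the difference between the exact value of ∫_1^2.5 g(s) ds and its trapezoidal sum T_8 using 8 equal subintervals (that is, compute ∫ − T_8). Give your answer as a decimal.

Exact integral: ∫_1^2.5 g(s) ds = 24.9375.
T_8 = 25.078125.
Error = 24.9375 − 25.078125 = -0.140625.

-0.140625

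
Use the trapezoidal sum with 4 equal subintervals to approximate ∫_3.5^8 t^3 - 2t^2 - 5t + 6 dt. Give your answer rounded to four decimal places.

585.8350

Δt = (8 − 3.5)/4 = 1.125.
f(3.5) = 6.875, f(4.625) = 19981/512, f(5.75) = 101.234375, f(6.875) = 103447/512, f(8) = 350.
T_4 = (Δt/2)·[f(t_0) + 2f(t_1) + 2f(t_2) + 2f(t_3) + f(t_4)].
Sum ≈ 585.8350.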